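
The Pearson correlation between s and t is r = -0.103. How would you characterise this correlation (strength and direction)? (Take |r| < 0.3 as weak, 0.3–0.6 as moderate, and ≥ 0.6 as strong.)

r = -0.103 < 0 so the relationship is negative.
|r| = 0.103, which falls in the weak range.

weak negative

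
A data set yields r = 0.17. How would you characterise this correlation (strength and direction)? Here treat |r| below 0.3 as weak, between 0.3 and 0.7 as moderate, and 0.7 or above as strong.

r = 0.17 > 0 so the relationship is positive.
|r| = 0.17, which falls in the weak range.

weak positive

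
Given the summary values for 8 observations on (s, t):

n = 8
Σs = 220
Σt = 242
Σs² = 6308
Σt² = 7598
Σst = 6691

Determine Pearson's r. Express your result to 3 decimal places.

r = (nΣst − ΣsΣt) / √[(nΣs² − (Σs)²)(nΣt² − (Σt)²)]
Numerator: 8×6691 − 220×242 = 288
Denominator: √[(50464 − 48400)(60784 − 58564)] = √[2064 × 2220] = 2140.5794
r = 288 / 2140.5794 ≈ 0.135

0.135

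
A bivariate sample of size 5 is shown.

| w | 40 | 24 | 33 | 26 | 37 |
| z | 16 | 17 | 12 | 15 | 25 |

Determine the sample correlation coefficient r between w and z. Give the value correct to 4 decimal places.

n = 5, Σw = 160, Σz = 85, Σw² = 5310, Σz² = 1539, Σwz = 2759
nΣwz − ΣwΣz = 13795 − 13600 = 195
nΣw² − (Σw)² = 26550 − 25600 = 950; nΣz² − (Σz)² = 7695 − 7225 = 470
r = 195 / √(950 × 470) = 195 / 668.2066 ≈ 0.2918

0.2918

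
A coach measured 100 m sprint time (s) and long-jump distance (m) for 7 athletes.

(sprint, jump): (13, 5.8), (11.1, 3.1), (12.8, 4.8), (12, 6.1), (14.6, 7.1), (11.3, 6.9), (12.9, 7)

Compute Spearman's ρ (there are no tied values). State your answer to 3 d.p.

Rank sprint: 6, 1, 4, 3, 7, 2, 5
Rank jump: 3, 1, 2, 4, 7, 5, 6
d = rank(sprint) − rank(jump): 3, 0, 2, -1, 0, -3, -1; Σd² = 24
ρ = 1 − 6Σd² / [n(n²−1)] = 1 − 6×24 / (7×48) = 1 − 144/336 ≈ 0.571

0.571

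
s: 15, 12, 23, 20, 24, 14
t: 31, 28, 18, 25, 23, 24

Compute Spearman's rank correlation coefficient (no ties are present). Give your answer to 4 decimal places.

Rank s: 3, 1, 5, 4, 6, 2
Rank t: 6, 5, 1, 4, 2, 3
d = rank(s) − rank(t): -3, -4, 4, 0, 4, -1; Σd² = 58
ρ = 1 − 6Σd² / [n(n²−1)] = 1 − 6×58 / (6×35) = 1 − 348/210 ≈ -0.6571

-0.6571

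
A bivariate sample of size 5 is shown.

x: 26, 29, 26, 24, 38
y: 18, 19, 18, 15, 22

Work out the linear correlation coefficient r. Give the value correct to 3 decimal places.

0.930

n = 5, Σx = 143, Σy = 92, Σx² = 4213, Σy² = 1718, Σxy = 2683
nΣxy − ΣxΣy = 13415 − 13156 = 259
nΣx² − (Σx)² = 21065 − 20449 = 616; nΣy² − (Σy)² = 8590 − 8464 = 126
r = 259 / √(616 × 126) = 259 / 278.5965 ≈ 0.930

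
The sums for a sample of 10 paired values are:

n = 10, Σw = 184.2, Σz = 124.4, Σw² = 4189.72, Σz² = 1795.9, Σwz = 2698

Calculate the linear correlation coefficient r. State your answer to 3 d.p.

r = (nΣwz − ΣwΣz) / √[(nΣw² − (Σw)²)(nΣz² − (Σz)²)]
Numerator: 10×2698 − 184.2×124.4 = 4065.52
Denominator: √[(41897.2 − 33929.64)(17959 − 15475.36)] = √[7967.56 × 2483.64] = 4448.4324
r = 4065.52 / 4448.4324 ≈ 0.914

0.914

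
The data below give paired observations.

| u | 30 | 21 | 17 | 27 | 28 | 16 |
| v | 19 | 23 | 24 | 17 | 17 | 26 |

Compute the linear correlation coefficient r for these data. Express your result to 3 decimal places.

-0.930

n = 6, Σu = 139, Σv = 126, Σu² = 3399, Σv² = 2720, Σuv = 2812
nΣuv − ΣuΣv = 16872 − 17514 = -642
nΣu² − (Σu)² = 20394 − 19321 = 1073; nΣv² − (Σv)² = 16320 − 15876 = 444
r = -642 / √(1073 × 444) = -642 / 690.2260 ≈ -0.930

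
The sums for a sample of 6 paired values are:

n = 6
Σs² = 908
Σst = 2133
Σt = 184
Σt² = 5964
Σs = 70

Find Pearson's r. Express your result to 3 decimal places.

-0.080

r = (nΣst − ΣsΣt) / √[(nΣs² − (Σs)²)(nΣt² − (Σt)²)]
Numerator: 6×2133 − 70×184 = -82
Denominator: √[(5448 − 4900)(35784 − 33856)] = √[548 × 1928] = 1027.8833
r = -82 / 1027.8833 ≈ -0.080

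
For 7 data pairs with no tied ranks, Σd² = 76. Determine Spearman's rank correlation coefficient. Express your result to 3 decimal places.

-0.357

ρ = 1 − 6Σd² / [n(n²−1)] = 1 − 6×76 / (7×48)
  = 1 − 456/336 = 1 − 1.3571 ≈ -0.357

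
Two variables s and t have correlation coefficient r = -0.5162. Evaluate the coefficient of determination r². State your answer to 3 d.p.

r² = (-0.5162)² = 0.266

0.266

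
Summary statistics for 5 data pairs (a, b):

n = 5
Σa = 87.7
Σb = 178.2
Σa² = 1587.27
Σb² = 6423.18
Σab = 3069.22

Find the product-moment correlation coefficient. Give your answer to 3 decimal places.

r = (nΣab − ΣaΣb) / √[(nΣa² − (Σa)²)(nΣb² − (Σb)²)]
Numerator: 5×3069.22 − 87.7×178.2 = -282.04
Denominator: √[(7936.35 − 7691.29)(32115.9 − 31755.24)] = √[245.06 × 360.66] = 297.2934
r = -282.04 / 297.2934 ≈ -0.949

-0.949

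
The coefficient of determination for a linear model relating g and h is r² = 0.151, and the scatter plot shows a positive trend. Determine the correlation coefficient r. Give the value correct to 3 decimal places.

|r| = √0.151 = 0.389
The association is positive, so r = 0.389.

0.389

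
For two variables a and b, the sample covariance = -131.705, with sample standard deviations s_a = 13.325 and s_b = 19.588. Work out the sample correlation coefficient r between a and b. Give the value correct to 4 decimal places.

-0.5046

r = Cov(a,b) / (s_a · s_b) = -131.705 / (13.325 × 19.588)
  = -131.705 / 261.0101 ≈ -0.5046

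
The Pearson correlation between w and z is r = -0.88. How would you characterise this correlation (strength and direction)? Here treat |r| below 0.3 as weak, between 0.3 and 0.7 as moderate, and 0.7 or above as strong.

r = -0.88 < 0 so the relationship is negative.
|r| = 0.88, which falls in the strong range.

strong negative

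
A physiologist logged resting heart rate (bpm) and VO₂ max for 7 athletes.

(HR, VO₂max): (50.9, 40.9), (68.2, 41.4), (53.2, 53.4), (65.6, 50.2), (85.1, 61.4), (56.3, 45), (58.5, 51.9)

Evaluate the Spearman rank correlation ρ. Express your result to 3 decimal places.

0.393

Rank HR: 1, 6, 2, 5, 7, 3, 4
Rank VO₂max: 1, 2, 6, 4, 7, 3, 5
d = rank(HR) − rank(VO₂max): 0, 4, -4, 1, 0, 0, -1; Σd² = 34
ρ = 1 − 6Σd² / [n(n²−1)] = 1 − 6×34 / (7×48) = 1 − 204/336 ≈ 0.393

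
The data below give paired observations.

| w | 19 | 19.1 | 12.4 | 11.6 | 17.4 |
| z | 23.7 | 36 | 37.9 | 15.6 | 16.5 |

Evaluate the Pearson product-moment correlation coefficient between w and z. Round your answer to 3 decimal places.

0.089

n = 5, Σw = 79.5, Σz = 129.7, Σw² = 1316.89, Σz² = 3809.71, Σwz = 2075.92
nΣwz − ΣwΣz = 10379.6 − 10311.15 = 68.45
nΣw² − (Σw)² = 6584.45 − 6320.25 = 264.2; nΣz² − (Σz)² = 19048.55 − 16822.09 = 2226.46
r = 68.45 / √(264.2 × 2226.46) = 68.45 / 766.9620 ≈ 0.089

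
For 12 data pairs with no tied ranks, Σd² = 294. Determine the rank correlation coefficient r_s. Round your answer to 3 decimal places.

ρ = 1 − 6Σd² / [n(n²−1)] = 1 − 6×294 / (12×143)
  = 1 − 1764/1716 = 1 − 1.0280 ≈ -0.028

-0.028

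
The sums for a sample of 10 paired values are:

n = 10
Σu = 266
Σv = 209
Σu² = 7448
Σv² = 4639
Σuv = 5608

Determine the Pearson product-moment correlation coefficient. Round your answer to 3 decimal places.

r = (nΣuv − ΣuΣv) / √[(nΣu² − (Σu)²)(nΣv² − (Σv)²)]
Numerator: 10×5608 − 266×209 = 486
Denominator: √[(74480 − 70756)(46390 − 43681)] = √[3724 × 2709] = 3176.2110
r = 486 / 3176.2110 ≈ 0.153

0.153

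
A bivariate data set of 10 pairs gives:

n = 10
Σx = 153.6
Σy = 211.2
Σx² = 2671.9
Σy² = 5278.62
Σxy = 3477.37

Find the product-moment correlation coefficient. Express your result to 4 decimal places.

r = (nΣxy − ΣxΣy) / √[(nΣx² − (Σx)²)(nΣy² − (Σy)²)]
Numerator: 10×3477.37 − 153.6×211.2 = 2333.38
Denominator: √[(26719 − 23592.96)(52786.2 − 44605.44)] = √[3126.04 × 8180.76] = 5057.0132
r = 2333.38 / 5057.0132 ≈ 0.4614

0.4614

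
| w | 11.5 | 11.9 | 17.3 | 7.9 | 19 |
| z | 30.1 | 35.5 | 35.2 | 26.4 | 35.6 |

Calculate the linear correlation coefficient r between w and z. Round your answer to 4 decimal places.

n = 5, Σw = 67.6, Σz = 162.8, Σw² = 996.56, Σz² = 5369.62, Σwz = 2262.52
nΣwz − ΣwΣz = 11312.6 − 11005.28 = 307.32
nΣw² − (Σw)² = 4982.8 − 4569.76 = 413.04; nΣz² − (Σz)² = 26848.1 − 26503.84 = 344.26
r = 307.32 / √(413.04 × 344.26) = 307.32 / 377.0851 ≈ 0.8150

0.8150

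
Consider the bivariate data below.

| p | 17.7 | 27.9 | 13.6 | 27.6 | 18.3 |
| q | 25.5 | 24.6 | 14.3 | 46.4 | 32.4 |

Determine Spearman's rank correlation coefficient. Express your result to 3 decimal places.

0.400

Rank p: 2, 5, 1, 4, 3
Rank q: 3, 2, 1, 5, 4
d = rank(p) − rank(q): -1, 3, 0, -1, -1; Σd² = 12
ρ = 1 − 6Σd² / [n(n²−1)] = 1 − 6×12 / (5×24) = 1 − 72/120 ≈ 0.400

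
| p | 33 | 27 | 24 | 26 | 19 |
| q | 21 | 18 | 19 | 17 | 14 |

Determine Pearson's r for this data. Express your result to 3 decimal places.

n = 5, Σp = 129, Σq = 89, Σp² = 3431, Σq² = 1611, Σpq = 2343
nΣpq − ΣpΣq = 11715 − 11481 = 234
nΣp² − (Σp)² = 17155 − 16641 = 514; nΣq² − (Σq)² = 8055 − 7921 = 134
r = 234 / √(514 × 134) = 234 / 262.4424 ≈ 0.892

0.892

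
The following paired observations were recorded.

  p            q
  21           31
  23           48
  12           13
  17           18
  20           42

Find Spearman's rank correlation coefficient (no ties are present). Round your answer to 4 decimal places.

Rank p: 4, 5, 1, 2, 3
Rank q: 3, 5, 1, 2, 4
d = rank(p) − rank(q): 1, 0, 0, 0, -1; Σd² = 2
ρ = 1 − 6Σd² / [n(n²−1)] = 1 − 6×2 / (5×24) = 1 − 12/120 ≈ 0.9000

0.9000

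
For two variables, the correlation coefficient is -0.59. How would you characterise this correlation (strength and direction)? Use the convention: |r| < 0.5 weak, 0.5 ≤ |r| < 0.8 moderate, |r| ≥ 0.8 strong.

r = -0.59 < 0 so the relationship is negative.
|r| = 0.59, which falls in the moderate range.

moderate negative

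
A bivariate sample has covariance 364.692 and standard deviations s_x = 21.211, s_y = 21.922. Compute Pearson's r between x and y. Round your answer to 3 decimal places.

0.784

r = Cov(x,y) / (s_x · s_y) = 364.692 / (21.211 × 21.922)
  = 364.692 / 464.9875 ≈ 0.784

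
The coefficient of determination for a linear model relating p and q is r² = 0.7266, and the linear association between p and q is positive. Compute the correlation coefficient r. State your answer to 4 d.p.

|r| = √0.7266 = 0.8524
The association is positive, so r = 0.8524.

0.8524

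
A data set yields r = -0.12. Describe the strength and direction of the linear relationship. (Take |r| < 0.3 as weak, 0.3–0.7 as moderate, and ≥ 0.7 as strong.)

r = -0.12 < 0 so the relationship is negative.
|r| = 0.12, which falls in the weak range.

weak negative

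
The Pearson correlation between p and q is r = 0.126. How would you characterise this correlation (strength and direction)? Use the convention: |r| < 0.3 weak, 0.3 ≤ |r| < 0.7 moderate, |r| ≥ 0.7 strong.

r = 0.126 > 0 so the relationship is positive.
|r| = 0.126, which falls in the weak range.

weak positive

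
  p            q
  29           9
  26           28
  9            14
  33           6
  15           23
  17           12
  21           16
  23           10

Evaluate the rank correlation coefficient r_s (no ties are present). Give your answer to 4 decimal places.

Rank p: 7, 6, 1, 8, 2, 3, 4, 5
Rank q: 2, 8, 5, 1, 7, 4, 6, 3
d = rank(p) − rank(q): 5, -2, -4, 7, -5, -1, -2, 2; Σd² = 128
ρ = 1 − 6Σd² / [n(n²−1)] = 1 − 6×128 / (8×63) = 1 − 768/504 ≈ -0.5238

-0.5238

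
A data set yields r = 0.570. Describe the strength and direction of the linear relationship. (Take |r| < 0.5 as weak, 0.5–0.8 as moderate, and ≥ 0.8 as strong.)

r = 0.570 > 0 so the relationship is positive.
|r| = 0.570, which falls in the moderate range.

moderate positive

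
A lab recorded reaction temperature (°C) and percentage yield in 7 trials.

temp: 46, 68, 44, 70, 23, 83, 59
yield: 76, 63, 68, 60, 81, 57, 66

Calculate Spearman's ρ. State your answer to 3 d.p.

Rank temp: 3, 5, 2, 6, 1, 7, 4
Rank yield: 6, 3, 5, 2, 7, 1, 4
d = rank(temp) − rank(yield): -3, 2, -3, 4, -6, 6, 0; Σd² = 110
ρ = 1 − 6Σd² / [n(n²−1)] = 1 − 6×110 / (7×48) = 1 − 660/336 ≈ -0.964

-0.964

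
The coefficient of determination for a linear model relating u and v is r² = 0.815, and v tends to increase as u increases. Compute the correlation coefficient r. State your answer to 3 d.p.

|r| = √0.815 = 0.903
The association is positive, so r = 0.903.

0.903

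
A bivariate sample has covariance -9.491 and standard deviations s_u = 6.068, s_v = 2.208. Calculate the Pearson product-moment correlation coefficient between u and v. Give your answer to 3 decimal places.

r = Cov(u,v) / (s_u · s_v) = -9.491 / (6.068 × 2.208)
  = -9.491 / 13.3981 ≈ -0.708

-0.708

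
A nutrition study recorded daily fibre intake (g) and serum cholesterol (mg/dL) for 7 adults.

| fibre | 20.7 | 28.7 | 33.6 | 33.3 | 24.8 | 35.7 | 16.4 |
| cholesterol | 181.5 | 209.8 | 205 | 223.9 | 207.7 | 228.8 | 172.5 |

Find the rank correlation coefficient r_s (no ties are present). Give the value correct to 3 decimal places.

Rank fibre: 2, 4, 6, 5, 3, 7, 1
Rank cholesterol: 2, 5, 3, 6, 4, 7, 1
d = rank(fibre) − rank(cholesterol): 0, -1, 3, -1, -1, 0, 0; Σd² = 12
ρ = 1 − 6Σd² / [n(n²−1)] = 1 − 6×12 / (7×48) = 1 − 72/336 ≈ 0.786

0.786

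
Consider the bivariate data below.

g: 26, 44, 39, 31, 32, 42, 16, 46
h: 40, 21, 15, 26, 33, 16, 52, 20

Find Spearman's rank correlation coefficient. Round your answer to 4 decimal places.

-0.7619

Rank g: 2, 7, 5, 3, 4, 6, 1, 8
Rank h: 7, 4, 1, 5, 6, 2, 8, 3
d = rank(g) − rank(h): -5, 3, 4, -2, -2, 4, -7, 5; Σd² = 148
ρ = 1 − 6Σd² / [n(n²−1)] = 1 − 6×148 / (8×63) = 1 − 888/504 ≈ -0.7619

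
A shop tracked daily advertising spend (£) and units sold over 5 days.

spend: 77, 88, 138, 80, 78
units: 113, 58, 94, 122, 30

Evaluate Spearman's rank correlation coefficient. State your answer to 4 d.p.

Rank spend: 1, 4, 5, 3, 2
Rank units: 4, 2, 3, 5, 1
d = rank(spend) − rank(units): -3, 2, 2, -2, 1; Σd² = 22
ρ = 1 − 6Σd² / [n(n²−1)] = 1 − 6×22 / (5×24) = 1 − 132/120 ≈ -0.1000

-0.1000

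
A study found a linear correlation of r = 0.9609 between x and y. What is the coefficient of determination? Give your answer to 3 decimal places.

0.923

r² = (0.9609)² = 0.923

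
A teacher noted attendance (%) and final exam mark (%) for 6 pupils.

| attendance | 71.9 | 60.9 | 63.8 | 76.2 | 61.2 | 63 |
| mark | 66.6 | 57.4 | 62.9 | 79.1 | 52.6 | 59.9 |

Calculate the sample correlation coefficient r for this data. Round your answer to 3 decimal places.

n = 6, Σx = 397, Σy = 378.5, Σx² = 26469.74, Σy² = 24298.31, Σxy = 25317.46
nΣxy − ΣxΣy = 151904.76 − 150264.5 = 1640.26
nΣx² − (Σx)² = 158818.44 − 157609 = 1209.44; nΣy² − (Σy)² = 145789.86 − 143262.25 = 2527.61
r = 1640.26 / √(1209.44 × 2527.61) = 1640.26 / 1748.4258 ≈ 0.938

0.938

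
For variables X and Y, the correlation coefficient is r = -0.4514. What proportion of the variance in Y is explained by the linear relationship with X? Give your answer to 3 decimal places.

0.204

r² = (-0.4514)² = 0.204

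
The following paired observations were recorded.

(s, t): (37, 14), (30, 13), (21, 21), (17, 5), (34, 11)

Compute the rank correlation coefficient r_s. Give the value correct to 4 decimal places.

0.3000

Rank s: 5, 3, 2, 1, 4
Rank t: 4, 3, 5, 1, 2
d = rank(s) − rank(t): 1, 0, -3, 0, 2; Σd² = 14
ρ = 1 − 6Σd² / [n(n²−1)] = 1 − 6×14 / (5×24) = 1 − 84/120 ≈ 0.3000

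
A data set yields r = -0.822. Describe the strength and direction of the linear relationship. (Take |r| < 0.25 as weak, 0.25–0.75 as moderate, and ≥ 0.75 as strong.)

strong negative

r = -0.822 < 0 so the relationship is negative.
|r| = 0.822, which falls in the strong range.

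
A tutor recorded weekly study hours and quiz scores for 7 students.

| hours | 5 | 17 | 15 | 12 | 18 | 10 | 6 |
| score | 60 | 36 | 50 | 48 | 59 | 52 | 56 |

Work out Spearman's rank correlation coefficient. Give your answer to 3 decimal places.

-0.429

Rank hours: 1, 6, 5, 4, 7, 3, 2
Rank score: 7, 1, 3, 2, 6, 4, 5
d = rank(hours) − rank(score): -6, 5, 2, 2, 1, -1, -3; Σd² = 80
ρ = 1 − 6Σd² / [n(n²−1)] = 1 − 6×80 / (7×48) = 1 − 480/336 ≈ -0.429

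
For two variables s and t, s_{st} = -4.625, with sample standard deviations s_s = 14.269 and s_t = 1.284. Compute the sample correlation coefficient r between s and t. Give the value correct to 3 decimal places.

r = Cov(s,t) / (s_s · s_t) = -4.625 / (14.269 × 1.284)
  = -4.625 / 18.3214 ≈ -0.252

-0.252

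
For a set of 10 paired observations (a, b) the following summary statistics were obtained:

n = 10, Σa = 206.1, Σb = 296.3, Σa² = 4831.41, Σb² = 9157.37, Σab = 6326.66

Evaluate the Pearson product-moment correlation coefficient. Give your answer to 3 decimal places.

0.468

r = (nΣab − ΣaΣb) / √[(nΣa² − (Σa)²)(nΣb² − (Σb)²)]
Numerator: 10×6326.66 − 206.1×296.3 = 2199.17
Denominator: √[(48314.1 − 42477.21)(91573.7 − 87793.69)] = √[5836.89 × 3780.01] = 4697.1803
r = 2199.17 / 4697.1803 ≈ 0.468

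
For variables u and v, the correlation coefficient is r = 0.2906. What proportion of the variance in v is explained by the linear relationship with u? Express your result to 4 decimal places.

0.0844

r² = (0.2906)² = 0.0844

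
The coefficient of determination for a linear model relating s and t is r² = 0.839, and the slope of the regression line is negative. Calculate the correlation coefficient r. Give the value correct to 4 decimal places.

-0.9160

|r| = √0.839 = 0.9160
The association is negative, so r = −0.9160.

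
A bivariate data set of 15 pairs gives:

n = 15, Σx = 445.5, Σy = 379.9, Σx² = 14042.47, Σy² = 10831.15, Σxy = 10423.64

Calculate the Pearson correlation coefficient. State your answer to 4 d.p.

r = (nΣxy − ΣxΣy) / √[(nΣx² − (Σx)²)(nΣy² − (Σy)²)]
Numerator: 15×10423.64 − 445.5×379.9 = -12890.85
Denominator: √[(210637.05 − 198470.25)(162467.25 − 144324.01)] = √[12166.8 × 18143.24] = 14857.4955
r = -12890.85 / 14857.4955 ≈ -0.8676

-0.8676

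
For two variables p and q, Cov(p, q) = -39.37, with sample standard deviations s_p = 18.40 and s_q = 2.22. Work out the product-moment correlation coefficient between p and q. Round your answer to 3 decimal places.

-0.964

r = Cov(p,q) / (s_p · s_q) = -39.37 / (18.40 × 2.22)
  = -39.37 / 40.8480 ≈ -0.964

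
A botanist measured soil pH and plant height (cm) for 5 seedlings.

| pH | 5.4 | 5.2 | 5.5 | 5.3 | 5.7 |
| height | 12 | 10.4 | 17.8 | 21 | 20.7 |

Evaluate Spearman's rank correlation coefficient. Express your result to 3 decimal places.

0.400

Rank pH: 3, 1, 4, 2, 5
Rank height: 2, 1, 3, 5, 4
d = rank(pH) − rank(height): 1, 0, 1, -3, 1; Σd² = 12
ρ = 1 − 6Σd² / [n(n²−1)] = 1 − 6×12 / (5×24) = 1 − 72/120 ≈ 0.400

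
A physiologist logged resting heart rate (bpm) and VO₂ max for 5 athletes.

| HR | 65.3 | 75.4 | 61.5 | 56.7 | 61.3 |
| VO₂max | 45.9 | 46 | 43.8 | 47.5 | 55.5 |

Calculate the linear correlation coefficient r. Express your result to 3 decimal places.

-0.247

n = 5, Σx = 320.2, Σy = 238.7, Σx² = 20704.08, Σy² = 11477.75, Σxy = 15254.77
nΣxy − ΣxΣy = 76273.85 − 76431.74 = -157.89
nΣx² − (Σx)² = 103520.4 − 102528.04 = 992.36; nΣy² − (Σy)² = 57388.75 − 56977.69 = 411.06
r = -157.89 / √(992.36 × 411.06) = -157.89 / 638.6858 ≈ -0.247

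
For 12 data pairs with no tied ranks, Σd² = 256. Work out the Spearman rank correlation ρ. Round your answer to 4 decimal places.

0.1049

ρ = 1 − 6Σd² / [n(n²−1)] = 1 − 6×256 / (12×143)
  = 1 − 1536/1716 = 1 − 0.89510 ≈ 0.1049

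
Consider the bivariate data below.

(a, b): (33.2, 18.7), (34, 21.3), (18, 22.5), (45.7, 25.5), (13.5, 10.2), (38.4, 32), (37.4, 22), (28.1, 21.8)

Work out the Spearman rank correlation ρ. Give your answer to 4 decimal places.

Rank a: 4, 5, 2, 8, 1, 7, 6, 3
Rank b: 2, 3, 6, 7, 1, 8, 5, 4
d = rank(a) − rank(b): 2, 2, -4, 1, 0, -1, 1, -1; Σd² = 28
ρ = 1 − 6Σd² / [n(n²−1)] = 1 − 6×28 / (8×63) = 1 − 168/504 ≈ 0.6667

0.6667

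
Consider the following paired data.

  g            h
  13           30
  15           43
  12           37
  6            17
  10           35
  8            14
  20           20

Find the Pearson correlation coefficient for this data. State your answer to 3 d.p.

0.293

n = 7, Σg = 84, Σh = 196, Σg² = 1138, Σh² = 6228, Σgh = 2443
nΣgh − ΣgΣh = 17101 − 16464 = 637
nΣg² − (Σg)² = 7966 − 7056 = 910; nΣh² − (Σh)² = 43596 − 38416 = 5180
r = 637 / √(910 × 5180) = 637 / 2171.1287 ≈ 0.293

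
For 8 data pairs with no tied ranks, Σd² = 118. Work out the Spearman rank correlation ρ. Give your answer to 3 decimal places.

-0.405

ρ = 1 − 6Σd² / [n(n²−1)] = 1 − 6×118 / (8×63)
  = 1 − 708/504 = 1 − 1.4048 ≈ -0.405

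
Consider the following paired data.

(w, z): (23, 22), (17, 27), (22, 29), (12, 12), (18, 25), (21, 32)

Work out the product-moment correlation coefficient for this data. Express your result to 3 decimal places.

0.705

n = 6, Σw = 113, Σz = 147, Σw² = 2211, Σz² = 3847, Σwz = 2869
nΣwz − ΣwΣz = 17214 − 16611 = 603
nΣw² − (Σw)² = 13266 − 12769 = 497; nΣz² − (Σz)² = 23082 − 21609 = 1473
r = 603 / √(497 × 1473) = 603 / 855.6173 ≈ 0.705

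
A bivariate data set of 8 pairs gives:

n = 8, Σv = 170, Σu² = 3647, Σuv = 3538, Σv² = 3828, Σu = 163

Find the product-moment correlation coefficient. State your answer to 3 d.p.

r = (nΣuv − ΣuΣv) / √[(nΣu² − (Σu)²)(nΣv² − (Σv)²)]
Numerator: 8×3538 − 163×170 = 594
Denominator: √[(29176 − 26569)(30624 − 28900)] = √[2607 × 1724] = 2120.0160
r = 594 / 2120.0160 ≈ 0.280

0.280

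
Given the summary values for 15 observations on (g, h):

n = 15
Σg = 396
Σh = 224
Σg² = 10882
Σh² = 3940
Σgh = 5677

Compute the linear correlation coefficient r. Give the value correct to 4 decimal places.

r = (nΣgh − ΣgΣh) / √[(nΣg² − (Σg)²)(nΣh² − (Σh)²)]
Numerator: 15×5677 − 396×224 = -3549
Denominator: √[(163230 − 156816)(59100 − 50176)] = √[6414 × 8924] = 7565.6154
r = -3549 / 7565.6154 ≈ -0.4691

-0.4691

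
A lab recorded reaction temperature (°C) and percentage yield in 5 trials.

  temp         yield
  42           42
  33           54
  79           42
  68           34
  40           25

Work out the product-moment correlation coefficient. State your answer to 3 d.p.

n = 5, Σx = 262, Σy = 197, Σx² = 15318, Σy² = 8225, Σxy = 10176
nΣxy − ΣxΣy = 50880 − 51614 = -734
nΣx² − (Σx)² = 76590 − 68644 = 7946; nΣy² − (Σy)² = 41125 − 38809 = 2316
r = -734 / √(7946 × 2316) = -734 / 4289.8643 ≈ -0.171

-0.171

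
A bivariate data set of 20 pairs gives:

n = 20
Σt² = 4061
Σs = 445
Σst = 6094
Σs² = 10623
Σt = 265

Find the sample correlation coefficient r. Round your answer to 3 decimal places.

0.314

r = (nΣst − ΣsΣt) / √[(nΣs² − (Σs)²)(nΣt² − (Σt)²)]
Numerator: 20×6094 − 445×265 = 3955
Denominator: √[(212460 − 198025)(81220 − 70225)] = √[14435 × 10995] = 12598.1278
r = 3955 / 12598.1278 ≈ 0.314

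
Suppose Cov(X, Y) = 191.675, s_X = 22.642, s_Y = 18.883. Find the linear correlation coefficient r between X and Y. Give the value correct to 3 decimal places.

0.448

r = Cov(X,Y) / (s_X · s_Y) = 191.675 / (22.642 × 18.883)
  = 191.675 / 427.5489 ≈ 0.448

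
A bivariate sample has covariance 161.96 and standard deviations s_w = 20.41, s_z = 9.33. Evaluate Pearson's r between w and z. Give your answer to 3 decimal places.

0.851

r = Cov(w,z) / (s_w · s_z) = 161.96 / (20.41 × 9.33)
  = 161.96 / 190.4253 ≈ 0.851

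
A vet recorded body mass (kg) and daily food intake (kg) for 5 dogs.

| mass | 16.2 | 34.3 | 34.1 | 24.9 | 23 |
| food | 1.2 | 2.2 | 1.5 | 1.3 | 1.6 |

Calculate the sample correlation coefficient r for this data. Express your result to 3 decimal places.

n = 5, Σx = 132.5, Σy = 7.8, Σx² = 3750.75, Σy² = 12.78, Σxy = 215.22
nΣxy − ΣxΣy = 1076.1 − 1033.5 = 42.6
nΣx² − (Σx)² = 18753.75 − 17556.25 = 1197.5; nΣy² − (Σy)² = 63.9 − 60.84 = 3.06
r = 42.6 / √(1197.5 × 3.06) = 42.6 / 60.5339 ≈ 0.704

0.704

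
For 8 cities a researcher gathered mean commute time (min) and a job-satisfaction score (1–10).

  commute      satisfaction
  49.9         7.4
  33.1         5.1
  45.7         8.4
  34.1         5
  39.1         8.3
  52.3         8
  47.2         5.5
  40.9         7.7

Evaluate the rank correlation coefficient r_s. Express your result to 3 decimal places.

Rank commute: 7, 1, 5, 2, 3, 8, 6, 4
Rank satisfaction: 4, 2, 8, 1, 7, 6, 3, 5
d = rank(commute) − rank(satisfaction): 3, -1, -3, 1, -4, 2, 3, -1; Σd² = 50
ρ = 1 − 6Σd² / [n(n²−1)] = 1 − 6×50 / (8×63) = 1 − 300/504 ≈ 0.405

0.405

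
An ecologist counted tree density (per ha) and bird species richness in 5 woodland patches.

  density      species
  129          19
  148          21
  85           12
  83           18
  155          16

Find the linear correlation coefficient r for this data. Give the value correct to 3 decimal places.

0.498

n = 5, Σx = 600, Σy = 86, Σx² = 76684, Σy² = 1526, Σxy = 10553
nΣxy − ΣxΣy = 52765 − 51600 = 1165
nΣx² − (Σx)² = 383420 − 360000 = 23420; nΣy² − (Σy)² = 7630 − 7396 = 234
r = 1165 / √(23420 × 234) = 1165 / 2340.9998 ≈ 0.498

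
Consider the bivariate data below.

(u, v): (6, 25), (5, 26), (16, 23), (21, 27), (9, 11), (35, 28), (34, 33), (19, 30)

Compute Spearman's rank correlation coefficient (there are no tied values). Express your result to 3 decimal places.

0.667

Rank u: 2, 1, 4, 6, 3, 8, 7, 5
Rank v: 3, 4, 2, 5, 1, 6, 8, 7
d = rank(u) − rank(v): -1, -3, 2, 1, 2, 2, -1, -2; Σd² = 28
ρ = 1 − 6Σd² / [n(n²−1)] = 1 − 6×28 / (8×63) = 1 − 168/504 ≈ 0.667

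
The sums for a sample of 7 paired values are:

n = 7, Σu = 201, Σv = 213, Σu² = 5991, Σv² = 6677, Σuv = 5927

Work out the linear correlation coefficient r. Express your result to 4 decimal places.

r = (nΣuv − ΣuΣv) / √[(nΣu² − (Σu)²)(nΣv² − (Σv)²)]
Numerator: 7×5927 − 201×213 = -1324
Denominator: √[(41937 − 40401)(46739 − 45369)] = √[1536 × 1370] = 1450.6275
r = -1324 / 1450.6275 ≈ -0.9127

-0.9127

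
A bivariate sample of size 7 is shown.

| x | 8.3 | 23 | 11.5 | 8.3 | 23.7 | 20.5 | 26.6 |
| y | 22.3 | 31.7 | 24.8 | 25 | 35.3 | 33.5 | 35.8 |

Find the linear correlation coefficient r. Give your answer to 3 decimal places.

n = 7, Σx = 121.9, Σy = 208.4, Σx² = 2488.53, Σy² = 6392.2, Σxy = 3882.53
nΣxy − ΣxΣy = 27177.71 − 25403.96 = 1773.75
nΣx² − (Σx)² = 17419.71 − 14859.61 = 2560.1; nΣy² − (Σy)² = 44745.4 − 43430.56 = 1314.84
r = 1773.75 / √(2560.1 × 1314.84) = 1773.75 / 1834.6994 ≈ 0.967

0.967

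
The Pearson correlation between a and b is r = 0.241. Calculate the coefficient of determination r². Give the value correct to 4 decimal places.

r² = (0.241)² = 0.0581

0.0581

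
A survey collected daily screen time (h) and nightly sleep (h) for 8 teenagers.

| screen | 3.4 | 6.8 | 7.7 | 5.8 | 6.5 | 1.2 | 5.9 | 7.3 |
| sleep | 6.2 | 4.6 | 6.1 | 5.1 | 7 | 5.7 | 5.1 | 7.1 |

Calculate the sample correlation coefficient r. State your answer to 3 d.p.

0.122

n = 8, Σx = 44.6, Σy = 46.9, Σx² = 282.52, Σy² = 280.73, Σxy = 263.17
nΣxy − ΣxΣy = 2105.36 − 2091.74 = 13.62
nΣx² − (Σx)² = 2260.16 − 1989.16 = 271; nΣy² − (Σy)² = 2245.84 − 2199.61 = 46.23
r = 13.62 / √(271 × 46.23) = 13.62 / 111.9300 ≈ 0.122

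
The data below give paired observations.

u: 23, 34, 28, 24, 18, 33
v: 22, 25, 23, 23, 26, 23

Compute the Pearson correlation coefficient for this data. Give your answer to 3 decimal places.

n = 6, Σu = 160, Σv = 142, Σu² = 4458, Σv² = 3372, Σuv = 3779
nΣuv − ΣuΣv = 22674 − 22720 = -46
nΣu² − (Σu)² = 26748 − 25600 = 1148; nΣv² − (Σv)² = 20232 − 20164 = 68
r = -46 / √(1148 × 68) = -46 / 279.3994 ≈ -0.165

-0.165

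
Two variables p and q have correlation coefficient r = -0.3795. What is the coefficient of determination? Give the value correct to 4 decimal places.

0.1440

r² = (-0.3795)² = 0.1440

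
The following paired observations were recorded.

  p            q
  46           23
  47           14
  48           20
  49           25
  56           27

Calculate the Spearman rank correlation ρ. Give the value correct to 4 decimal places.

Rank p: 1, 2, 3, 4, 5
Rank q: 3, 1, 2, 4, 5
d = rank(p) − rank(q): -2, 1, 1, 0, 0; Σd² = 6
ρ = 1 − 6Σd² / [n(n²−1)] = 1 − 6×6 / (5×24) = 1 − 36/120 ≈ 0.7000

0.7000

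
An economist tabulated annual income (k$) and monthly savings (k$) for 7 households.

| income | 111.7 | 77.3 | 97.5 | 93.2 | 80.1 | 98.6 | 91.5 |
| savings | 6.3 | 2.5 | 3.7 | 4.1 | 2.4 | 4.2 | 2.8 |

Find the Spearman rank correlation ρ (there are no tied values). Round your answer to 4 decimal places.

0.9286

Rank income: 7, 1, 5, 4, 2, 6, 3
Rank savings: 7, 2, 4, 5, 1, 6, 3
d = rank(income) − rank(savings): 0, -1, 1, -1, 1, 0, 0; Σd² = 4
ρ = 1 − 6Σd² / [n(n²−1)] = 1 − 6×4 / (7×48) = 1 − 24/336 ≈ 0.9286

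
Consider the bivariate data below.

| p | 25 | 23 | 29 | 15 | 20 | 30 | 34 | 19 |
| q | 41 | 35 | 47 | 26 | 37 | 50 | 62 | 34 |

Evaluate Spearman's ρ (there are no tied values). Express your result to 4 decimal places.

0.9762

Rank p: 5, 4, 6, 1, 3, 7, 8, 2
Rank q: 5, 3, 6, 1, 4, 7, 8, 2
d = rank(p) − rank(q): 0, 1, 0, 0, -1, 0, 0, 0; Σd² = 2
ρ = 1 − 6Σd² / [n(n²−1)] = 1 − 6×2 / (8×63) = 1 − 12/504 ≈ 0.9762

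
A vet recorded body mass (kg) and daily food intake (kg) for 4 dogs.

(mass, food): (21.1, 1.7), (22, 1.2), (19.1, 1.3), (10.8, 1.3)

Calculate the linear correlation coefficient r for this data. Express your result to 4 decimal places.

0.2249

n = 4, Σx = 73, Σy = 5.5, Σx² = 1410.66, Σy² = 7.71, Σxy = 101.14
nΣxy − ΣxΣy = 404.56 − 401.5 = 3.06
nΣx² − (Σx)² = 5642.64 − 5329 = 313.64; nΣy² − (Σy)² = 30.84 − 30.25 = 0.59
r = 3.06 / √(313.64 × 0.59) = 3.06 / 13.6032 ≈ 0.2249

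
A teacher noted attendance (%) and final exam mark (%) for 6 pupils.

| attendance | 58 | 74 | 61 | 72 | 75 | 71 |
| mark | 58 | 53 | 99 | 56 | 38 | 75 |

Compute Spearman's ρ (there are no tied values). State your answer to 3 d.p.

Rank attendance: 1, 5, 2, 4, 6, 3
Rank mark: 4, 2, 6, 3, 1, 5
d = rank(attendance) − rank(mark): -3, 3, -4, 1, 5, -2; Σd² = 64
ρ = 1 − 6Σd² / [n(n²−1)] = 1 − 6×64 / (6×35) = 1 − 384/210 ≈ -0.829

-0.829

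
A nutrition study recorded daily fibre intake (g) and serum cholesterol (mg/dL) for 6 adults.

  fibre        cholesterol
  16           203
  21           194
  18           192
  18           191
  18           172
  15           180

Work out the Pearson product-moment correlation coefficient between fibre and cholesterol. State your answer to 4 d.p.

0.1175

n = 6, Σx = 106, Σy = 1132, Σx² = 1894, Σy² = 214174, Σxy = 20012
nΣxy − ΣxΣy = 120072 − 119992 = 80
nΣx² − (Σx)² = 11364 − 11236 = 128; nΣy² − (Σy)² = 1285044 − 1281424 = 3620
r = 80 / √(128 × 3620) = 80 / 680.7055 ≈ 0.1175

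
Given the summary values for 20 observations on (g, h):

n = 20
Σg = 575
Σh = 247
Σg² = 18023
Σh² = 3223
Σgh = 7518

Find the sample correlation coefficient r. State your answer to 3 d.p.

0.821

r = (nΣgh − ΣgΣh) / √[(nΣg² − (Σg)²)(nΣh² − (Σh)²)]
Numerator: 20×7518 − 575×247 = 8335
Denominator: √[(360460 − 330625)(64460 − 61009)] = √[29835 × 3451] = 10146.9495
r = 8335 / 10146.9495 ≈ 0.821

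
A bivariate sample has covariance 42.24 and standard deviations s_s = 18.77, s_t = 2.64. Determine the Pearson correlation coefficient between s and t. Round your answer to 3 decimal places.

r = Cov(s,t) / (s_s · s_t) = 42.24 / (18.77 × 2.64)
  = 42.24 / 49.5528 ≈ 0.852

0.852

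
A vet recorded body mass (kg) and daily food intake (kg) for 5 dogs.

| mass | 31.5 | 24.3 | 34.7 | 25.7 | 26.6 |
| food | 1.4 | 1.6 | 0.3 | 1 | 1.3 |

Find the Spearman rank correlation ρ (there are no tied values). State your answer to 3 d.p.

-0.600

Rank mass: 4, 1, 5, 2, 3
Rank food: 4, 5, 1, 2, 3
d = rank(mass) − rank(food): 0, -4, 4, 0, 0; Σd² = 32
ρ = 1 − 6Σd² / [n(n²−1)] = 1 − 6×32 / (5×24) = 1 − 192/120 ≈ -0.600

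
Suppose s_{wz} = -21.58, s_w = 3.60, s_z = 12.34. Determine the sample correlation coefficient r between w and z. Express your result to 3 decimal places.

-0.486

r = Cov(w,z) / (s_w · s_z) = -21.58 / (3.60 × 12.34)
  = -21.58 / 44.4240 ≈ -0.486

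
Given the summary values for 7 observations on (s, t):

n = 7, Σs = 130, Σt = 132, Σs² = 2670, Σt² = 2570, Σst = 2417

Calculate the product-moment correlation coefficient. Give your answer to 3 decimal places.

-0.239

r = (nΣst − ΣsΣt) / √[(nΣs² − (Σs)²)(nΣt² − (Σt)²)]
Numerator: 7×2417 − 130×132 = -241
Denominator: √[(18690 − 16900)(17990 − 17424)] = √[1790 × 566] = 1006.5486
r = -241 / 1006.5486 ≈ -0.239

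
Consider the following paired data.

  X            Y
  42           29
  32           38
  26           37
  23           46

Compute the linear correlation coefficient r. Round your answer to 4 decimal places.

n = 4, ΣX = 123, ΣY = 150, ΣX² = 3993, ΣY² = 5770, ΣXY = 4454
nΣXY − ΣXΣY = 17816 − 18450 = -634
nΣX² − (ΣX)² = 15972 − 15129 = 843; nΣY² − (ΣY)² = 23080 − 22500 = 580
r = -634 / √(843 × 580) = -634 / 699.2424 ≈ -0.9067

-0.9067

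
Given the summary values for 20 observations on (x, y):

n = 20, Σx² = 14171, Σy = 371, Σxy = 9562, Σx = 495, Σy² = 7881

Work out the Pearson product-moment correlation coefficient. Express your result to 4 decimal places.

r = (nΣxy − ΣxΣy) / √[(nΣx² − (Σx)²)(nΣy² − (Σy)²)]
Numerator: 20×9562 − 495×371 = 7595
Denominator: √[(283420 − 245025)(157620 − 137641)] = √[38395 × 19979] = 27696.4565
r = 7595 / 27696.4565 ≈ 0.2742

0.2742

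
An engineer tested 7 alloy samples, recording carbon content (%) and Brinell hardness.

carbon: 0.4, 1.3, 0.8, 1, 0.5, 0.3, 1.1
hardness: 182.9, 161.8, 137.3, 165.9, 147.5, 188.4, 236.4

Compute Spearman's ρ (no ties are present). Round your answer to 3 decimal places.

-0.107

Rank carbon: 2, 7, 4, 5, 3, 1, 6
Rank hardness: 5, 3, 1, 4, 2, 6, 7
d = rank(carbon) − rank(hardness): -3, 4, 3, 1, 1, -5, -1; Σd² = 62
ρ = 1 − 6Σd² / [n(n²−1)] = 1 − 6×62 / (7×48) = 1 − 372/336 ≈ -0.107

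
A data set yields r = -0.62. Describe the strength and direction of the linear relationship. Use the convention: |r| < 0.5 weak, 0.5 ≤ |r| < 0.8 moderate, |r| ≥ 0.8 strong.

moderate negative

r = -0.62 < 0 so the relationship is negative.
|r| = 0.62, which falls in the moderate range.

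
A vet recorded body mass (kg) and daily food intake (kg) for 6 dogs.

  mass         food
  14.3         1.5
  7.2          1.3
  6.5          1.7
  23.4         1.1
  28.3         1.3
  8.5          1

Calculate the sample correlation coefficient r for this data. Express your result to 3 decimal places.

n = 6, Σx = 88.2, Σy = 7.9, Σx² = 1719.28, Σy² = 10.73, Σxy = 112.89
nΣxy − ΣxΣy = 677.34 − 696.78 = -19.44
nΣx² − (Σx)² = 10315.68 − 7779.24 = 2536.44; nΣy² − (Σy)² = 64.38 − 62.41 = 1.97
r = -19.44 / √(2536.44 × 1.97) = -19.44 / 70.6880 ≈ -0.275

-0.275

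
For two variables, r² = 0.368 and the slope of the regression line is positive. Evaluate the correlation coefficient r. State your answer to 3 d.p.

0.607

|r| = √0.368 = 0.607
The association is positive, so r = 0.607.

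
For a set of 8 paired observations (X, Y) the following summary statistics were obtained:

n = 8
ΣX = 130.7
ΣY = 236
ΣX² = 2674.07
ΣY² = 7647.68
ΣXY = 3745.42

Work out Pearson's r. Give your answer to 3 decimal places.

-0.181

r = (nΣXY − ΣXΣY) / √[(nΣX² − (ΣX)²)(nΣY² − (ΣY)²)]
Numerator: 8×3745.42 − 130.7×236 = -881.84
Denominator: √[(21392.56 − 17082.49)(61181.44 − 55696)] = √[4310.07 × 5485.44] = 4862.3688
r = -881.84 / 4862.3688 ≈ -0.181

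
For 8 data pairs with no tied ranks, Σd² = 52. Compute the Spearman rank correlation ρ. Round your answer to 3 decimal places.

0.381

ρ = 1 − 6Σd² / [n(n²−1)] = 1 − 6×52 / (8×63)
  = 1 − 312/504 = 1 − 0.6190 ≈ 0.381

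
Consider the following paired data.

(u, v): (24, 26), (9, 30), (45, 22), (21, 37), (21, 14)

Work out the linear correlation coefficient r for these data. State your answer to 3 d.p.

-0.313

n = 5, Σu = 120, Σv = 129, Σu² = 3564, Σv² = 3625, Σuv = 2955
nΣuv − ΣuΣv = 14775 − 15480 = -705
nΣu² − (Σu)² = 17820 − 14400 = 3420; nΣv² − (Σv)² = 18125 − 16641 = 1484
r = -705 / √(3420 × 1484) = -705 / 2252.8382 ≈ -0.313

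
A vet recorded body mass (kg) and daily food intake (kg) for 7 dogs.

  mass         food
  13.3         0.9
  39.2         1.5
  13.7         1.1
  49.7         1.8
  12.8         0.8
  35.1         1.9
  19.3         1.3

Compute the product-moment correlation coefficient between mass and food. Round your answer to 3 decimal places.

n = 7, Σx = 183.1, Σy = 9.3, Σx² = 6139.65, Σy² = 13.45, Σxy = 277.32
nΣxy − ΣxΣy = 1941.24 − 1702.83 = 238.41
nΣx² − (Σx)² = 42977.55 − 33525.61 = 9451.94; nΣy² − (Σy)² = 94.15 − 86.49 = 7.66
r = 238.41 / √(9451.94 × 7.66) = 238.41 / 269.0759 ≈ 0.886

0.886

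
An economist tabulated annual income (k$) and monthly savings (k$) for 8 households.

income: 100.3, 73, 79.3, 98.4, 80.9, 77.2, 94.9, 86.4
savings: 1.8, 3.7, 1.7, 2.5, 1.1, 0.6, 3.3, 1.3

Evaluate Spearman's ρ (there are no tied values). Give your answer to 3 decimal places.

0.167

Rank income: 8, 1, 3, 7, 4, 2, 6, 5
Rank savings: 5, 8, 4, 6, 2, 1, 7, 3
d = rank(income) − rank(savings): 3, -7, -1, 1, 2, 1, -1, 2; Σd² = 70
ρ = 1 − 6Σd² / [n(n²−1)] = 1 − 6×70 / (8×63) = 1 − 420/504 ≈ 0.167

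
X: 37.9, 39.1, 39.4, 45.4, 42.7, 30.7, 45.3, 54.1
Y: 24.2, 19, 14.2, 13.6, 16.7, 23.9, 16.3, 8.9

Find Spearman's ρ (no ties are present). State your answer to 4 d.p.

-0.9048

Rank X: 2, 3, 4, 7, 5, 1, 6, 8
Rank Y: 8, 6, 3, 2, 5, 7, 4, 1
d = rank(X) − rank(Y): -6, -3, 1, 5, 0, -6, 2, 7; Σd² = 160
ρ = 1 − 6Σd² / [n(n²−1)] = 1 − 6×160 / (8×63) = 1 − 960/504 ≈ -0.9048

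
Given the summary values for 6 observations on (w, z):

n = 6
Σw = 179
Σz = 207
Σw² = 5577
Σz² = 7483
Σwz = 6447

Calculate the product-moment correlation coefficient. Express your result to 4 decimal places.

r = (nΣwz − ΣwΣz) / √[(nΣw² − (Σw)²)(nΣz² − (Σz)²)]
Numerator: 6×6447 − 179×207 = 1629
Denominator: √[(33462 − 32041)(44898 − 42849)] = √[1421 × 2049] = 1706.3496
r = 1629 / 1706.3496 ≈ 0.9547

0.9547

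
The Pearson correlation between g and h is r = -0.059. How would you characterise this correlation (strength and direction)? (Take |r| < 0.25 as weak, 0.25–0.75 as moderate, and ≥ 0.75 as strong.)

r = -0.059 < 0 so the relationship is negative.
|r| = 0.059, which falls in the weak range.

weak negative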